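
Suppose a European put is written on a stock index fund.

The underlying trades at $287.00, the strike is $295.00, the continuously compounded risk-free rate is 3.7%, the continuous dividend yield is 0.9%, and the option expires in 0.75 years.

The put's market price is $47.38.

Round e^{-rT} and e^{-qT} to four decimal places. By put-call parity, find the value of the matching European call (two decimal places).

$45.54

e^(−qT) = e^(−0.009·0.75) = 0.9933;  e^(−rT) = e^(−0.037·0.75) = 0.9726
Put-call parity: C − P = S·e^(−qT) − K·e^(−rT) = 287·0.9933 − 295·0.9726 = 285.0771 − 286.9170 = -1.8399
C = P + (C − P) = 47.38 + (-1.8399) = 45.5401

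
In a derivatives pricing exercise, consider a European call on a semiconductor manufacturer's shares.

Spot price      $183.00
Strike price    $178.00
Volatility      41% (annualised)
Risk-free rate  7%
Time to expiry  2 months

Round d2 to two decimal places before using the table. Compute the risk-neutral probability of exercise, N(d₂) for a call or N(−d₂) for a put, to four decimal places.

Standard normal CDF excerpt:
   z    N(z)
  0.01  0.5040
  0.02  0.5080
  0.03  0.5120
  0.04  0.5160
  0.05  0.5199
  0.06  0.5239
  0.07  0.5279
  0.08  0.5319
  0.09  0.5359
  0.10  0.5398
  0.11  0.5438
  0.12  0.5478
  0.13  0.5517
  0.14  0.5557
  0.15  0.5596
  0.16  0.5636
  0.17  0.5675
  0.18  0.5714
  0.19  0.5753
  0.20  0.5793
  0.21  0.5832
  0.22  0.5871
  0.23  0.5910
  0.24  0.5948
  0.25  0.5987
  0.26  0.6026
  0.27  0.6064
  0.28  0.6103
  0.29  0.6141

σ√T = 0.41 × 0.4082 = 0.1674
d₁ = [ln(183/178) + (0.07 + ½·0.41²)·0.1667] / (σ√T) = (0.0277 + 0.0257) / 0.1674 = 0.3189 which rounds to 0.32
d₂ = 0.3189 − 0.1674 = 0.1515 which rounds to 0.15
Pr(exercise) under Q = N(d₂) = 0.5596

0.5596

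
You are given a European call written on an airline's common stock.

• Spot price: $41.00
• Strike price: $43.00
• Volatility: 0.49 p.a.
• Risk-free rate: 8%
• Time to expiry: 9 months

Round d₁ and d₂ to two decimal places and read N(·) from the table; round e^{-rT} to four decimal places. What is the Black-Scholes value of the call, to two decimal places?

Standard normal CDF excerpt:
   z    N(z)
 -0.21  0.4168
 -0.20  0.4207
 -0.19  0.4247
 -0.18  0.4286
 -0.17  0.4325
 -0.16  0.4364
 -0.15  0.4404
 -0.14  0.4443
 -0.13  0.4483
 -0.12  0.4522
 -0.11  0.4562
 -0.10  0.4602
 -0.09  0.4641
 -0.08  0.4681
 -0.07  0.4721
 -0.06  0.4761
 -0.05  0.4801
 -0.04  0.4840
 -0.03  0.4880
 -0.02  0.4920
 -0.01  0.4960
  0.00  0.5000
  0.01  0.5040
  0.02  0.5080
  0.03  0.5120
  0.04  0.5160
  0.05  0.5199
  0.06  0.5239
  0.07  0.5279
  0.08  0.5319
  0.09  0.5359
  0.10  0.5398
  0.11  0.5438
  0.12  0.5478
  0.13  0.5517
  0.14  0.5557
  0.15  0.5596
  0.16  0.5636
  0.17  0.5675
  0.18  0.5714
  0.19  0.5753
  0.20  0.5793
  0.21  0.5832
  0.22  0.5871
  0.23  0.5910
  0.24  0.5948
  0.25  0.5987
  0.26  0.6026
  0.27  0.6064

σ√T = 0.49 × 0.8660 = 0.4244
d₁ = [ln(41/43) + (0.08 + 0.49²/2)·0.75] / 0.4244 = [-0.0476 + 0.1500] / 0.4244 = 0.2413 ≈ 0.24
d₂ = d₁ − σ√T = 0.2413 − 0.4244 = -0.1830 ≈ -0.18
e^(−rT) = e^(−0.08·0.75) = 0.9418
N(d₁) = N(0.24) = 0.5948;  N(d₂) = N(-0.18) = 0.4286
C = 41·0.5948 − 43·0.9418·0.4286 = 24.3868 − 17.3572 = 7.0296

$7.03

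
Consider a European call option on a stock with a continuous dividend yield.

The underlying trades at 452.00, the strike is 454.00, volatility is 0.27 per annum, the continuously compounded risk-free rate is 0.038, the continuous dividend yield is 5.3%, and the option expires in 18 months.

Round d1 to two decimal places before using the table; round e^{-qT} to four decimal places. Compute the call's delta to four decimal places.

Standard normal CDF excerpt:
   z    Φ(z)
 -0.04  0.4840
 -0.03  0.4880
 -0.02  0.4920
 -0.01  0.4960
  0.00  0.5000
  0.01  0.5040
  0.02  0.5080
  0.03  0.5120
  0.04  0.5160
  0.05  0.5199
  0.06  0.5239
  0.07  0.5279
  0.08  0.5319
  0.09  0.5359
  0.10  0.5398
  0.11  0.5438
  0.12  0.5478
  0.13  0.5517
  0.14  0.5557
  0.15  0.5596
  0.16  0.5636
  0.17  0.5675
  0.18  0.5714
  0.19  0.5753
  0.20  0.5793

T = 1.5;  σ√T = 0.3307
d₁ = [ln(452/454) + (0.038 − 0.053 + ½·0.27²)·1.5] / (σ√T) = (-0.0044 + 0.0322) / 0.3307 = 0.0839 ⇒ 0.08
N(d₁) = N(0.08) = 0.5319
Δ_call = e^(−qT)·N(d₁) = 0.9236·0.5319 = 0.4913

0.4913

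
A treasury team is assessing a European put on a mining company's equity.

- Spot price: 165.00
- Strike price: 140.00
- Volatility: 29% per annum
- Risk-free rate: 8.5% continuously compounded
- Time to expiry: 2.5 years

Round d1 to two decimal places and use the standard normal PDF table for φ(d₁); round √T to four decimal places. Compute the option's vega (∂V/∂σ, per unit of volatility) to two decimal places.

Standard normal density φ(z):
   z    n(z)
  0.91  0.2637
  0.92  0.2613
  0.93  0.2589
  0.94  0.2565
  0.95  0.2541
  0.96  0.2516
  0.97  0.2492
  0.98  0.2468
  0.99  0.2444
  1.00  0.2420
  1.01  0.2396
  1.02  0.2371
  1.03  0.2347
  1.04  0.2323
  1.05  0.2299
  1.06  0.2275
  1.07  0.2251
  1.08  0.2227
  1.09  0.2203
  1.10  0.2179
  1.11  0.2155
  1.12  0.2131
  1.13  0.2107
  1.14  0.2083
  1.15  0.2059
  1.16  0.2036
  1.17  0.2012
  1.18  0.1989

σ√T = 0.29 × 1.5811 = 0.4585
d₁ = [ln(165/140) + (0.085 + ½·0.29²)·2.5] / (σ√T) = (0.1643 + 0.3176) / 0.4585 = 1.0510 ⇒ 1.05
√T = √2.5 = 1.5811
φ(d₁) = φ(1.05) = 0.2299
vega = S·φ(d₁)·√T = 165·0.2299·1.5811 = 59.9767

59.98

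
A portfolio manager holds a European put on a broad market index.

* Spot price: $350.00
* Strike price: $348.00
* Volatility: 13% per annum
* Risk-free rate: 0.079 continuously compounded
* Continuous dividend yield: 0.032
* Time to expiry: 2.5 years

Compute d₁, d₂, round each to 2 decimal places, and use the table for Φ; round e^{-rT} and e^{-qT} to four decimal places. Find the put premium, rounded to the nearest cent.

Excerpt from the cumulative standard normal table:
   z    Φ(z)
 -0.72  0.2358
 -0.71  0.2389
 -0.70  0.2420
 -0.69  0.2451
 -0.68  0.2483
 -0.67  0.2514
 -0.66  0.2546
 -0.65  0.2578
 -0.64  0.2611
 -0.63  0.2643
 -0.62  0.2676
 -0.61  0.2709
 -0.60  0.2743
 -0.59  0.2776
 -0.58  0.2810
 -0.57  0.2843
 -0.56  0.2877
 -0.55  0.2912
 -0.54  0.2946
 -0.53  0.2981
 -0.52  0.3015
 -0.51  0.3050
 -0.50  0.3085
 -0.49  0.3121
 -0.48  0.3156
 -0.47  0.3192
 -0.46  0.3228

σ√T = 0.13·√2.5 = 0.2055
ln(S/K) + (r − q + σ²/2)T = ln(350/348) + (0.079 − 0.032 + 0.13²/2)·2.5 = 0.0057 + 0.1386 = 0.1444
d₁ = 0.1444 / 0.2055 = 0.7023 → 0.70
d₂ = d₁ − σ√T = 0.7023 − 0.2055 = 0.4967 → 0.50
exp(−qT) = exp(−0.032·2.5) = 0.9231;  exp(−rT) = exp(−0.079·2.5) = 0.8208
P = 348·0.8208·N(-0.50) − 350·0.9231·N(-0.70) = 348·0.8208·0.3085 − 350·0.9231·0.2420 = 88.1194 − 78.1866 = 9.9329

$9.93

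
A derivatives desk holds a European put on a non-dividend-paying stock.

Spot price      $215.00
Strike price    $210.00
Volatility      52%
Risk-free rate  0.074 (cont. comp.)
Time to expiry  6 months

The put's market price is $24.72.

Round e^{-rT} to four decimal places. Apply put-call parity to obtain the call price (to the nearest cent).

exp(−rT) = exp(−0.074·0.5) = 0.9637
Put-call parity: C − P = S − K·e^(−rT) = 215 − 210·0.9637 = 215 − 202.3770 = 12.6230
C = P + (C − P) = 24.72 + (12.6230) = 37.3430

$37.34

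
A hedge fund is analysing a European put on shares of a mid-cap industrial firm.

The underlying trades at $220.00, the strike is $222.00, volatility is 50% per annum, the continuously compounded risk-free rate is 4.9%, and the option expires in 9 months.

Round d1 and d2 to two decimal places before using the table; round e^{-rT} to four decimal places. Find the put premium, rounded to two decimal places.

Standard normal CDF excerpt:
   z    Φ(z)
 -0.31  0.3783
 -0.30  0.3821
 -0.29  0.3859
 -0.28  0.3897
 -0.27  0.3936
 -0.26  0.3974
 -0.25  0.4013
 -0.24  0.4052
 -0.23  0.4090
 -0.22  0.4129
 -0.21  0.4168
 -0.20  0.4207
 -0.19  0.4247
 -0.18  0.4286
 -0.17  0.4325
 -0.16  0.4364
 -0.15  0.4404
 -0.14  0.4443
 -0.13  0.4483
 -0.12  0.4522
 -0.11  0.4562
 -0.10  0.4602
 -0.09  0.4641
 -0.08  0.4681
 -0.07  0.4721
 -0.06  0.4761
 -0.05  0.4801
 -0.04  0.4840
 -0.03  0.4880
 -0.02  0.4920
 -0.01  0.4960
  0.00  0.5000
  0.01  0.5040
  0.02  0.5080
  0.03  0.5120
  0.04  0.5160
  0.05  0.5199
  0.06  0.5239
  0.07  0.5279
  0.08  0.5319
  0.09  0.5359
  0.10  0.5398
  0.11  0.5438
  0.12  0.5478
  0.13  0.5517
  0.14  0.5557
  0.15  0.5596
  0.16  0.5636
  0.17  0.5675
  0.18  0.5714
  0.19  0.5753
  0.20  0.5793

σ√T = 0.5 × 0.8660 = 0.4330
d₁ = [ln(220/222) + (0.049 + ½·0.5²)·0.75] / (σ√T) = (-0.0090 + 0.1305) / 0.4330 = 0.2805 ⇒ 0.28
d₂ = 0.2805 − 0.4330 = -0.1525 ⇒ -0.15
e^(−rT) = e^(−0.049·0.75) = 0.9639
N(−d₂) = N(0.15) = 0.5596;  N(−d₁) = N(-0.28) = 0.3897
P = 222·0.9639·0.5596 − 220·0.3897 = 119.7465 − 85.7340 = 34.0125

$34.01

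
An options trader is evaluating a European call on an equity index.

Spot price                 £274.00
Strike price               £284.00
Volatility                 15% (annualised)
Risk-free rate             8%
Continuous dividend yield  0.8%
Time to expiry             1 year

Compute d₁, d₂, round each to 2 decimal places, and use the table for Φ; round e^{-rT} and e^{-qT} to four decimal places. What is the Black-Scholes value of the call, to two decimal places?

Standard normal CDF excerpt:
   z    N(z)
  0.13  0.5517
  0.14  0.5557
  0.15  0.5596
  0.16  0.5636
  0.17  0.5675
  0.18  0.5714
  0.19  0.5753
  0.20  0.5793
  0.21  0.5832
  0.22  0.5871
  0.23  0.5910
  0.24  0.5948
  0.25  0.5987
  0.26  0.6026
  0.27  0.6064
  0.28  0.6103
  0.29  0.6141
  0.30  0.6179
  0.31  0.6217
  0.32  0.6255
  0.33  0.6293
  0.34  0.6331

σ√T = 0.15 × 1.0000 = 0.1500
d₁ = [ln(274/284) + (0.08 − 0.008 + 0.15²/2)·1] / 0.1500 = [-0.0358 + 0.0833] / 0.1500 = 0.3160 ⇒ 0.32
d₂ = d₁ − σ√T = 0.3160 − 0.1500 = 0.1660 ⇒ 0.17
e^(−qT) = e^(−0.008·1) = 0.9920;  e^(−rT) = e^(−0.08·1) = 0.9231
N(d₁) = N(0.32) = 0.6255;  N(d₂) = N(0.17) = 0.5675
C = 274·0.9920·0.6255 − 284·0.9231·0.5675 = 170.0159 − 148.7760 = 21.2399

£21.24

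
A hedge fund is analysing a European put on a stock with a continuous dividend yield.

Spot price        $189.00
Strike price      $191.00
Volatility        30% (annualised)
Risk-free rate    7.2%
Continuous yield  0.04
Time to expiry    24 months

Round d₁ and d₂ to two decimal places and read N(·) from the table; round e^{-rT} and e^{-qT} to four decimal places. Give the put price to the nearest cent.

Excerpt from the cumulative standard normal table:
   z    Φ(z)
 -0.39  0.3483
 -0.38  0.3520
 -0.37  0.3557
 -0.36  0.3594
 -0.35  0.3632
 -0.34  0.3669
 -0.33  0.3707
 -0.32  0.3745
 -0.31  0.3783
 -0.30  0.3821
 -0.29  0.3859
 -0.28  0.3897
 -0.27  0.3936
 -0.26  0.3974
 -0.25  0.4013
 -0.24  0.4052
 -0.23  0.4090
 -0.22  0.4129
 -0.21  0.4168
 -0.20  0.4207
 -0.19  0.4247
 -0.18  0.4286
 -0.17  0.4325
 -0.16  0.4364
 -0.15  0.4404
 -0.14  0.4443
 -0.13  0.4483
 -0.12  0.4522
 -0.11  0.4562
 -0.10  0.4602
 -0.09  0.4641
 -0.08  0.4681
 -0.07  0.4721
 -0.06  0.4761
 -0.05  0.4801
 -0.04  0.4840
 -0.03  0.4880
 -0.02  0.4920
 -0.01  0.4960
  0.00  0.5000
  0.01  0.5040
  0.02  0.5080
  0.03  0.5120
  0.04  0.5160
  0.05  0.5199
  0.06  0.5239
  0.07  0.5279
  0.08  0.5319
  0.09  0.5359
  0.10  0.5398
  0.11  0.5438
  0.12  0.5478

$24.62

T = 2;  σ√T = 0.4243
d₁ = [ln(189/191) + (0.072 − 0.04 + 0.3²/2)·2] / 0.4243 = [-0.0105 + 0.1540] / 0.4243 = 0.3382 ⇒ 0.34
d₂ = d₁ − σ√T = 0.3382 − 0.4243 = -0.0861 ⇒ -0.09
exp(−qT) = exp(−0.04·2) = 0.9231;  exp(−rT) = exp(−0.072·2) = 0.8659
N(−d₂) = N(0.09) = 0.5359;  N(−d₁) = N(-0.34) = 0.3669
P = 191·0.8659·0.5359 − 189·0.9231·0.3669 = 88.6308 − 64.0115 = 24.6193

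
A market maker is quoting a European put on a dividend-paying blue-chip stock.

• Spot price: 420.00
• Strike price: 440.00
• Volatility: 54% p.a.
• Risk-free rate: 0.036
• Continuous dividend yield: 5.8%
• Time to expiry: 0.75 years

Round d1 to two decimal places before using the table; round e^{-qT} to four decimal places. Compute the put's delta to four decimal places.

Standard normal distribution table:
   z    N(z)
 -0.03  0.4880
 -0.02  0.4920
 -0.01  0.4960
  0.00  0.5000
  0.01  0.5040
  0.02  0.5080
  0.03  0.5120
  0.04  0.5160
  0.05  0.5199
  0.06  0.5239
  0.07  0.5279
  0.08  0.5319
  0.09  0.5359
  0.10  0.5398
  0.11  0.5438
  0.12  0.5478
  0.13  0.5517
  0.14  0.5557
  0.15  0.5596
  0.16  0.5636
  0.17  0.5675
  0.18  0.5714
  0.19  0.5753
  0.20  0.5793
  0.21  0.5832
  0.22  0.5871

T = 0.75;  σ√T = 0.4677
d₁ = [ln(420/440) + (0.036 − 0.058 + 0.54²/2)·0.75] / 0.4677 = [-0.0465 + 0.0929] / 0.4677 = 0.0991 ⇒ 0.10
N(d₁) = N(0.10) = 0.5398
Δ_put = exp(−qT)·(N(d₁) − 1) = 0.9574·(0.5398 − 1) = -0.4406

-0.4406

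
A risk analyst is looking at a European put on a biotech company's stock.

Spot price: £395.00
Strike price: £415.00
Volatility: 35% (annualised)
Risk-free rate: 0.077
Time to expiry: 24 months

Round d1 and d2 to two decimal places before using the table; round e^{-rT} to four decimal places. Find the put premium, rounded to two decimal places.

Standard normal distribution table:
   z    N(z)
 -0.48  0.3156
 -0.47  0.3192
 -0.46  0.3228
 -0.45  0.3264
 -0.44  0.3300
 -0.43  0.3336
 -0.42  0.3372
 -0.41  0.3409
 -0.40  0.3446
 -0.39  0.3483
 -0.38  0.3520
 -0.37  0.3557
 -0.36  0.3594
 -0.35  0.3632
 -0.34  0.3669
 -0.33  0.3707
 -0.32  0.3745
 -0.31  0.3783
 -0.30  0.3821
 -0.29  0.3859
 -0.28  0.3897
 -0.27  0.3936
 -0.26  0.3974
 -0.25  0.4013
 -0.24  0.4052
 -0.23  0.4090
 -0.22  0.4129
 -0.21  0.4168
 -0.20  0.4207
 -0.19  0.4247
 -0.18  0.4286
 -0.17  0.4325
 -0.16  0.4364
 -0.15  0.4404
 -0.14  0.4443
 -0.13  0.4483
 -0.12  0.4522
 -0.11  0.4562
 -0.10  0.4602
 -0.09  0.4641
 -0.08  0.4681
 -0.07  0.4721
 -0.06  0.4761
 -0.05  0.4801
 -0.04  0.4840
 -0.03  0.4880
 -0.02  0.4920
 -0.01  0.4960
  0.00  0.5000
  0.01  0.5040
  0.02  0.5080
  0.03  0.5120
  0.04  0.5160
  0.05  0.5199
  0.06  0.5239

σ√T = 0.35 × 1.4142 = 0.4950
d₁ = [ln(395/415) + (0.077 + 0.35²/2)·2] / 0.4950 = [-0.0494 + 0.2765] / 0.4950 = 0.4588 which rounds to 0.46
d₂ = d₁ − σ√T = 0.4588 − 0.4950 = -0.0361 which rounds to -0.04
exp(−rT) = exp(−0.077·2) = 0.8573
N(−d₂) = N(0.04) = 0.5160;  N(−d₁) = N(-0.46) = 0.3228
P = 415·0.8573·0.5160 − 395·0.3228 = 183.5822 − 127.5060 = 56.0762

£56.08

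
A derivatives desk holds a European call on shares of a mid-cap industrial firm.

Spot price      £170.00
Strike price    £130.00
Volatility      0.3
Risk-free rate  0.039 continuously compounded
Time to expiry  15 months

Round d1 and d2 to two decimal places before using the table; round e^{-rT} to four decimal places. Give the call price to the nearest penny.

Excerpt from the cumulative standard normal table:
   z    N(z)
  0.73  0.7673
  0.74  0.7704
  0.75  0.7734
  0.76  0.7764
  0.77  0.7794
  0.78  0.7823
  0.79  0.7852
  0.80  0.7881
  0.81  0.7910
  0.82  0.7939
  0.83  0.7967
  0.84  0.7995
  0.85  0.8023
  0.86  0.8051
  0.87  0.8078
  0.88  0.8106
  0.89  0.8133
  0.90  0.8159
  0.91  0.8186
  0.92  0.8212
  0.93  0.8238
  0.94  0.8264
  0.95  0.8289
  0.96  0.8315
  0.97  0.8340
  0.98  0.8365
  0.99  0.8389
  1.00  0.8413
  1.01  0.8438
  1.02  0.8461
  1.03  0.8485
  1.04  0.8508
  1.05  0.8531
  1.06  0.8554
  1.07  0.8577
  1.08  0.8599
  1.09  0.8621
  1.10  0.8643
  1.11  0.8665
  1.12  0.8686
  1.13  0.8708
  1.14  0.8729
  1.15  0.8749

σ√T = 0.3 × 1.1180 = 0.3354
d₁ = [ln(170/130) + (0.039 + 0.3²/2)·1.25] / 0.3354 = [0.2683 + 0.1050] / 0.3354 = 1.1129 which rounds to 1.11
d₂ = d₁ − σ√T = 1.1129 − 0.3354 = 0.7774 which rounds to 0.78
exp(−rT) = exp(−0.039·1.25) = 0.9524
N(d₁) = N(1.11) = 0.8665;  N(d₂) = N(0.78) = 0.7823
C = 170·0.8665 − 130·0.9524·0.7823 = 147.3050 − 96.8581 = 50.4469

£50.45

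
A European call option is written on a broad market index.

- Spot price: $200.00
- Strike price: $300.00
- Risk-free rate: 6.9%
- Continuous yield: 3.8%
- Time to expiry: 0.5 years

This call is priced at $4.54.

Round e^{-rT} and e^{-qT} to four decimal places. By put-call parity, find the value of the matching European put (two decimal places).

$98.13

exp(−qT) = exp(−0.038·0.5) = 0.9812;  exp(−rT) = exp(−0.069·0.5) = 0.9661
Put-call parity: C − P = S·e^(−qT) − K·e^(−rT) = 200·0.9812 − 300·0.9661 = 196.2400 − 289.8300 = -93.5900
P = C − (C − P) = 4.54 − (-93.5900) = 98.1300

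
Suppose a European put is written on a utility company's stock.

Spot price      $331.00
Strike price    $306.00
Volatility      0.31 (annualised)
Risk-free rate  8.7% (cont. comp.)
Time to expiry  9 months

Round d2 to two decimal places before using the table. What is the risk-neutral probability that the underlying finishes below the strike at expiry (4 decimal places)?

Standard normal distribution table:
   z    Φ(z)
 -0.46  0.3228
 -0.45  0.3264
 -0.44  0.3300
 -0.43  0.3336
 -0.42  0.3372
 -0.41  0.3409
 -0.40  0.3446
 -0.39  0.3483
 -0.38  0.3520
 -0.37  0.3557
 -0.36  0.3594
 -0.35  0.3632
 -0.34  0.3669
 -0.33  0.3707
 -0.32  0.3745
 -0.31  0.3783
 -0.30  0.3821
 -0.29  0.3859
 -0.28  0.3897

0.3446

T = 0.75;  σ√T = 0.2685
d₁ = [ln(331/306) + (0.087 + 0.31²/2)·0.75] / 0.2685 = [0.0785 + 0.1013] / 0.2685 = 0.6698 ≈ 0.67
d₂ = d₁ − σ√T = 0.6698 − 0.2685 = 0.4013 ≈ 0.40
Pr(exercise) under Q = N(−d₂) = N(-0.40) = 0.3446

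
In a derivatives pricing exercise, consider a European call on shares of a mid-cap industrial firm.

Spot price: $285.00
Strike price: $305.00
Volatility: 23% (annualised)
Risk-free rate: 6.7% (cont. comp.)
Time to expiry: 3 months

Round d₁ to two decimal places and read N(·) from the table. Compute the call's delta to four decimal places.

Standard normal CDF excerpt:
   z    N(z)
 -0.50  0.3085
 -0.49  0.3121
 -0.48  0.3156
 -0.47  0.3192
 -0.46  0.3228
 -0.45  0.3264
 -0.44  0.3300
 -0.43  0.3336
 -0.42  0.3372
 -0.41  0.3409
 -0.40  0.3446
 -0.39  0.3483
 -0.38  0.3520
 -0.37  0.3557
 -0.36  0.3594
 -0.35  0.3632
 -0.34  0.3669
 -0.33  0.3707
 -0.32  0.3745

0.3483

σ√T = 0.23·√0.25 = 0.1150
d₁ = [ln(285/305) + (0.067 + 0.23²/2)·0.25] / 0.1150 = [-0.0678 + 0.0234] / 0.1150 = -0.3866 → -0.39
N(d₁) = N(-0.39) = 0.3483
Δ_call = N(d₁) = 0.3483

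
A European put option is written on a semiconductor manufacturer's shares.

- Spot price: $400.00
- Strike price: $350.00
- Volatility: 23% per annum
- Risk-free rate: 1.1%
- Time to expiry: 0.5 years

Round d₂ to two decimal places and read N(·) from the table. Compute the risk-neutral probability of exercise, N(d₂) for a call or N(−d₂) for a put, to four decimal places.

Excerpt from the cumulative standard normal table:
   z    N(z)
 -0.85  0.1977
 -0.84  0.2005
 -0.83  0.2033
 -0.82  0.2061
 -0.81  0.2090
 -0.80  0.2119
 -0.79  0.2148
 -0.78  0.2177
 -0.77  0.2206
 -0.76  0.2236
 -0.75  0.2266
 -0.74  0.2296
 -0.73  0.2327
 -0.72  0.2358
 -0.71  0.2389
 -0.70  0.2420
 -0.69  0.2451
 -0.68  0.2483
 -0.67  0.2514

T = 0.5;  σ√T = 0.1626
d₁ = [ln(400/350) + (0.011 + ½·0.23²)·0.5] / (σ√T) = (0.1335 + 0.0187) / 0.1626 = 0.9362 ≈ 0.94
d₂ = 0.9362 − 0.1626 = 0.7736 ≈ 0.77
Pr(exercise) under Q = N(−d₂) = N(-0.77) = 0.2206

0.2206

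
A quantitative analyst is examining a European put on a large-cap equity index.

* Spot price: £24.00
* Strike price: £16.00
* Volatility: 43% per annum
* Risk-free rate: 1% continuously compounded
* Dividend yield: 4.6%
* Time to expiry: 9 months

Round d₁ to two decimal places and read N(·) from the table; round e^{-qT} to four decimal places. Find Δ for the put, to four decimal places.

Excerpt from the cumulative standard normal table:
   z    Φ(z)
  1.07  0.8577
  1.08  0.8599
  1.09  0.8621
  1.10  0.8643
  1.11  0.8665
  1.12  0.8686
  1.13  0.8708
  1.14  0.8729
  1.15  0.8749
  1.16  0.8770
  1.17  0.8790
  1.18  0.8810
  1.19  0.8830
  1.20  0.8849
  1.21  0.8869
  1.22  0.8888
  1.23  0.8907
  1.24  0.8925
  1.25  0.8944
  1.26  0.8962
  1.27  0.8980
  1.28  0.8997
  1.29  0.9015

-0.1112

σ√T = 0.43·√0.75 = 0.3724
d₁ = [ln(24/16) + (0.01 − 0.046 + 0.43²/2)·0.75] / 0.3724 = [0.4055 + 0.0423] / 0.3724 = 1.2025 ≈ 1.20
N(d₁) = N(1.20) = 0.8849
Δ_put = exp(−qT)·(N(d₁) − 1) = 0.9661·(0.8849 − 1) = -0.1112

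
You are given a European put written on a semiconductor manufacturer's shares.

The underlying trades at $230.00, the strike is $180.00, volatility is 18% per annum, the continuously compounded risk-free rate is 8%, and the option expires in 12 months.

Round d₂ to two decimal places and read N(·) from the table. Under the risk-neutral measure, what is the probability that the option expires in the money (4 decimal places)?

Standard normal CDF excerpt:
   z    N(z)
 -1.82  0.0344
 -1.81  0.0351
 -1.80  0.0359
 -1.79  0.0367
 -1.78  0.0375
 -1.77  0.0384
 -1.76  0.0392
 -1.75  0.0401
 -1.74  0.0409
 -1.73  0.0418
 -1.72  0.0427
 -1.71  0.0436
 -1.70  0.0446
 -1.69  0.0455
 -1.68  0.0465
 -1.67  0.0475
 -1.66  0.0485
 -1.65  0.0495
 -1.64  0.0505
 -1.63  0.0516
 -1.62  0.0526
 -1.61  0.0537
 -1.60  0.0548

0.0427

σ√T = 0.18·√1 = 0.1800
ln(S/K) + (r + σ²/2)T = ln(230/180) + (0.08 + 0.18²/2)·1 = 0.2451 + 0.0962 = 0.3413
d₁ = 0.3413 / 0.1800 = 1.8962 which rounds to 1.90
d₂ = d₁ − σ√T = 1.8962 − 0.1800 = 1.7162 which rounds to 1.72
Risk-neutral Pr[S_T < K] = N(−d₂) = N(-1.72) = 0.0427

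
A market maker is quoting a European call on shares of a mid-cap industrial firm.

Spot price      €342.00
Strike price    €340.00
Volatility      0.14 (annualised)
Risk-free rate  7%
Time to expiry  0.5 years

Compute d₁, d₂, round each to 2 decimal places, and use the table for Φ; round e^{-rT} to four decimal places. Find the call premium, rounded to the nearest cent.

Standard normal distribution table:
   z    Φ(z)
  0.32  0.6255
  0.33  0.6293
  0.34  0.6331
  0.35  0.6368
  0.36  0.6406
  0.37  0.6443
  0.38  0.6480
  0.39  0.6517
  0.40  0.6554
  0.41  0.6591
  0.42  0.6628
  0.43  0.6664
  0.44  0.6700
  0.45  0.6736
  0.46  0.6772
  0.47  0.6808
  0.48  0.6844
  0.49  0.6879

T = 0.5;  σ√T = 0.0990
d₁ = [ln(342/340) + (0.07 + 0.14²/2)·0.5] / 0.0990 = [0.0059 + 0.0399] / 0.0990 = 0.4623 ≈ 0.46
d₂ = d₁ − σ√T = 0.4623 − 0.0990 = 0.3633 ≈ 0.36
exp(−rT) = exp(−0.07·0.5) = 0.9656
C = 342·N(0.46) − 340·0.9656·N(0.36) = 342·0.6772 − 340·0.9656·0.6406 = 231.6024 − 210.3115 = 21.2909

€21.29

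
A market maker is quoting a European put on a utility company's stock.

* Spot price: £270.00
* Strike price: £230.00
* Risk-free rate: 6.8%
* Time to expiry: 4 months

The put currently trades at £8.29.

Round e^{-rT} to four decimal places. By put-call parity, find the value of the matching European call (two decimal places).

e^(−rT) = e^(−0.068·0.3333) = 0.9776
Put-call parity: C − P = S − K·e^(−rT) = 270 − 230·0.9776 = 270 − 224.8480 = 45.1520
C = P + (C − P) = 8.29 + (45.1520) = 53.4420

£53.44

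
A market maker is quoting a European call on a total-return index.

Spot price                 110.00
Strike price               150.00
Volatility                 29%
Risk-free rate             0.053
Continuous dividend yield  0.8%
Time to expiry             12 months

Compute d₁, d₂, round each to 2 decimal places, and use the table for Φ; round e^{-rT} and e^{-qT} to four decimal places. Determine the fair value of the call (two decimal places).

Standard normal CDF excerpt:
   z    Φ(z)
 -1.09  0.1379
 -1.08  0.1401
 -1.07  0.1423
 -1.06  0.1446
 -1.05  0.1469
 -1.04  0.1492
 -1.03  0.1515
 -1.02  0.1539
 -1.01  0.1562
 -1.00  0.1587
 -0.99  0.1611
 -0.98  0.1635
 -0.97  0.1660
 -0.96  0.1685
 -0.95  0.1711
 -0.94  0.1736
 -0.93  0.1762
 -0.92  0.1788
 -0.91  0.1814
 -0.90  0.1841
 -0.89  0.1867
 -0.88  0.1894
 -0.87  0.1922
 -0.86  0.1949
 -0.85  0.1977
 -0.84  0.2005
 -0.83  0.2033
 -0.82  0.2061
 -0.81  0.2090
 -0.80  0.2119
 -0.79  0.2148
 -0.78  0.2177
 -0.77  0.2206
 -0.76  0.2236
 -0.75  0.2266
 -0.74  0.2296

T = 1;  σ√T = 0.2900
d₁ = [ln(110/150) + (0.053 − 0.008 + 0.29²/2)·1] / 0.2900 = [-0.3102 + 0.0870] / 0.2900 = -0.7693 ⇒ -0.77
d₂ = d₁ − σ√T = -0.7693 − 0.2900 = -1.0593 ⇒ -1.06
exp(−qT) = exp(−0.008·1) = 0.9920;  exp(−rT) = exp(−0.053·1) = 0.9484
N(d₁) = N(-0.77) = 0.2206;  N(d₂) = N(-1.06) = 0.1446
C = 110·0.9920·0.2206 − 150·0.9484·0.1446 = 24.0719 − 20.5708 = 3.5011

3.50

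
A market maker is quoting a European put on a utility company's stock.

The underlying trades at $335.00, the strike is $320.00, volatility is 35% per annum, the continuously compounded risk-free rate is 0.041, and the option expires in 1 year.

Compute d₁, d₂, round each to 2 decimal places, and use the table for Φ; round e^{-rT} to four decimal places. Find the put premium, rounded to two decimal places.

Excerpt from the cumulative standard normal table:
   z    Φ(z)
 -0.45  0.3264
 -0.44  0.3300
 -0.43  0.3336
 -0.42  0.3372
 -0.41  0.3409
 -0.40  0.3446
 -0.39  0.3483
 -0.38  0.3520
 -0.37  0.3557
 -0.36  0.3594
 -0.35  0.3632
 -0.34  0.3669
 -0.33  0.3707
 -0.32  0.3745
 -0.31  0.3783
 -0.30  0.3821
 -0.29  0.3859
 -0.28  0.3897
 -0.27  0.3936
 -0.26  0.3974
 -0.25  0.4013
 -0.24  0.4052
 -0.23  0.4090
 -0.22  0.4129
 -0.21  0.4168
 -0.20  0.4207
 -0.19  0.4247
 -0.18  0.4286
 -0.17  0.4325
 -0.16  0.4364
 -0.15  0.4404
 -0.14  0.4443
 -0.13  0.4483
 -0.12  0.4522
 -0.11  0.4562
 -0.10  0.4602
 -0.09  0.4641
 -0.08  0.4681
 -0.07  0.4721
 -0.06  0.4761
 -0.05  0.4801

σ√T = 0.35·√1 = 0.3500
d₁ = [ln(335/320) + (0.041 + 0.35²/2)·1] / 0.3500 = [0.0458 + 0.1022] / 0.3500 = 0.4230 ≈ 0.42
d₂ = d₁ − σ√T = 0.4230 − 0.3500 = 0.0730 ≈ 0.07
e^(−rT) = e^(−0.041·1) = 0.9598
N(−d₂) = N(-0.07) = 0.4721;  N(−d₁) = N(-0.42) = 0.3372
P = 320·0.9598·0.4721 − 335·0.3372 = 144.9989 − 112.9620 = 32.0369

$32.04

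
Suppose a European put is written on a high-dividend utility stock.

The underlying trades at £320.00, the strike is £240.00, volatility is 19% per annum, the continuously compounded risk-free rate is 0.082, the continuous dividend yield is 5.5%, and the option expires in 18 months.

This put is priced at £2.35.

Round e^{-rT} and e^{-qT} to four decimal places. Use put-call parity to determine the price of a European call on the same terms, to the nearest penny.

£84.77

exp(−qT) = exp(−0.055·1.5) = 0.9208;  exp(−rT) = exp(−0.082·1.5) = 0.8843
Put-call parity: C − P = S·e^(−qT) − K·e^(−rT) = 320·0.9208 − 240·0.8843 = 294.6560 − 212.2320 = 82.4240
C = P + (C − P) = 2.35 + (82.4240) = 84.7740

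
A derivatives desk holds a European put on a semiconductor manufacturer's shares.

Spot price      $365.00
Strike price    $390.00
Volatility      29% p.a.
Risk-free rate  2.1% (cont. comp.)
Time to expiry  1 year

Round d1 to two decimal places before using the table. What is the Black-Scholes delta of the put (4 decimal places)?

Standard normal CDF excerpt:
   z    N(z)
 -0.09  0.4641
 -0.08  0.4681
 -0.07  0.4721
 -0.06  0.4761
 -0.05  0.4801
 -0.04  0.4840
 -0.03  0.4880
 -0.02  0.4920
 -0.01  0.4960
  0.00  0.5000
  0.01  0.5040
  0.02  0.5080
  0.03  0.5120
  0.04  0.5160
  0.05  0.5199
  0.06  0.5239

-0.5040

σ√T = 0.29 × 1.0000 = 0.2900
d₁ = [ln(365/390) + (0.021 + 0.29²/2)·1] / 0.2900 = [-0.0662 + 0.0630] / 0.2900 = -0.0110 ≈ -0.01
N(d₁) = N(-0.01) = 0.4960
Δ_put = N(d₁) − 1 = 0.4960 − 1 = -0.5040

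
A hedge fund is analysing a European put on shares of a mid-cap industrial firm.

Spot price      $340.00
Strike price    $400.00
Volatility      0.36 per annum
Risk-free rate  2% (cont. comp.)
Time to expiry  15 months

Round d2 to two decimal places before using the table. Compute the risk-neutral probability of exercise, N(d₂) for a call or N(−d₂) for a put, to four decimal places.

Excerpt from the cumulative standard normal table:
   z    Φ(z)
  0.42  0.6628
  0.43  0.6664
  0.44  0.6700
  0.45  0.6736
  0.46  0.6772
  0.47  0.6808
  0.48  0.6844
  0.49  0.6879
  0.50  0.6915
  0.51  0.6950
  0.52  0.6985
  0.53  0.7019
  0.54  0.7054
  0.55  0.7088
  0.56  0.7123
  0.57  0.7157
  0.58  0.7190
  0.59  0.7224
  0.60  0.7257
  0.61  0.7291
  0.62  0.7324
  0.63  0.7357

0.7054

T = 1.25;  σ√T = 0.4025
d₁ = [ln(340/400) + (0.02 + ½·0.36²)·1.25] / (σ√T) = (-0.1625 + 0.1060) / 0.4025 = -0.1404 ≈ -0.14
d₂ = -0.1404 − 0.4025 = -0.5429 ≈ -0.54
Risk-neutral Pr[S_T < K] = N(−d₂) = N(0.54) = 0.7054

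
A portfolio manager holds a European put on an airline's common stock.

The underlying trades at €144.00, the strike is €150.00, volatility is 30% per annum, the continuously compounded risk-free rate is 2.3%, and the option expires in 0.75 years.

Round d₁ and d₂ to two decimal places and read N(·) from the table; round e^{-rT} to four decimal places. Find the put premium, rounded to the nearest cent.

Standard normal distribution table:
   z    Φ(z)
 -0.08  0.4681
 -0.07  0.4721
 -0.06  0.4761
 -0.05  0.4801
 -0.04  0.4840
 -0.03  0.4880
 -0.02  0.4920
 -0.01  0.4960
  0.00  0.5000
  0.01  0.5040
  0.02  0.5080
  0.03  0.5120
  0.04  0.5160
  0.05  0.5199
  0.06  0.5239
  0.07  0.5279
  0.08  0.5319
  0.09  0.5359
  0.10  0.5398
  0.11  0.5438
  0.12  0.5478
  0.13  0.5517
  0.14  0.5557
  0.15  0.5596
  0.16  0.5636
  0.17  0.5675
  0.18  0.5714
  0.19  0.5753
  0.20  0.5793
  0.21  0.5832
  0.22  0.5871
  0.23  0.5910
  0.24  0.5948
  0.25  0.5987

σ√T = 0.3 × 0.8660 = 0.2598
ln(S/K) + (r + σ²/2)T = ln(144/150) + (0.023 + 0.3²/2)·0.75 = -0.0408 + 0.0510 = 0.0102
d₁ = 0.0102 / 0.2598 = 0.0392 → 0.04
d₂ = d₁ − σ√T = 0.0392 − 0.2598 = -0.2206 → -0.22
exp(−rT) = exp(−0.023·0.75) = 0.9829
P = 150·0.9829·N(0.22) − 144·N(-0.04) = 150·0.9829·0.5871 − 144·0.4840 = 86.5591 − 69.6960 = 16.8631

€16.86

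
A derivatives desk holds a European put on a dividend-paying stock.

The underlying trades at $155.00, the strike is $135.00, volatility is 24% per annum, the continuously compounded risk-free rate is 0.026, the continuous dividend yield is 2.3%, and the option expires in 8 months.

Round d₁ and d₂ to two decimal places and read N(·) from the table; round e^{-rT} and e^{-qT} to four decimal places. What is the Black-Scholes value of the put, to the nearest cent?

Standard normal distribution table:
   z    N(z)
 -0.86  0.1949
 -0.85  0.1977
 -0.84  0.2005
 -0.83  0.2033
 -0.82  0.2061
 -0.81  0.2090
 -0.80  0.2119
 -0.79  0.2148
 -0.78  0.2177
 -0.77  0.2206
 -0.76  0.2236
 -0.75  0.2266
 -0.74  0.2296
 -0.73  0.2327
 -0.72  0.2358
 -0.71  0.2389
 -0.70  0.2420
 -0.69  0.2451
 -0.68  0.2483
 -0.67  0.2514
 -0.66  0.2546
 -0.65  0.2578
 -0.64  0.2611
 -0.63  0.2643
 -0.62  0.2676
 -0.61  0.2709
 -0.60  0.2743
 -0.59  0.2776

σ√T = 0.24 × 0.8165 = 0.1960
d₁ = [ln(155/135) + (0.026 − 0.023 + 0.24²/2)·0.6667] / 0.1960 = [0.1382 + 0.0212] / 0.1960 = 0.8132 which rounds to 0.81
d₂ = d₁ − σ√T = 0.8132 − 0.1960 = 0.6172 which rounds to 0.62
exp(−qT) = exp(−0.023·0.6667) = 0.9848;  exp(−rT) = exp(−0.026·0.6667) = 0.9828
N(−d₂) = N(-0.62) = 0.2676;  N(−d₁) = N(-0.81) = 0.2090
P = 135·0.9828·0.2676 − 155·0.9848·0.2090 = 35.5046 − 31.9026 = 3.6020

$3.60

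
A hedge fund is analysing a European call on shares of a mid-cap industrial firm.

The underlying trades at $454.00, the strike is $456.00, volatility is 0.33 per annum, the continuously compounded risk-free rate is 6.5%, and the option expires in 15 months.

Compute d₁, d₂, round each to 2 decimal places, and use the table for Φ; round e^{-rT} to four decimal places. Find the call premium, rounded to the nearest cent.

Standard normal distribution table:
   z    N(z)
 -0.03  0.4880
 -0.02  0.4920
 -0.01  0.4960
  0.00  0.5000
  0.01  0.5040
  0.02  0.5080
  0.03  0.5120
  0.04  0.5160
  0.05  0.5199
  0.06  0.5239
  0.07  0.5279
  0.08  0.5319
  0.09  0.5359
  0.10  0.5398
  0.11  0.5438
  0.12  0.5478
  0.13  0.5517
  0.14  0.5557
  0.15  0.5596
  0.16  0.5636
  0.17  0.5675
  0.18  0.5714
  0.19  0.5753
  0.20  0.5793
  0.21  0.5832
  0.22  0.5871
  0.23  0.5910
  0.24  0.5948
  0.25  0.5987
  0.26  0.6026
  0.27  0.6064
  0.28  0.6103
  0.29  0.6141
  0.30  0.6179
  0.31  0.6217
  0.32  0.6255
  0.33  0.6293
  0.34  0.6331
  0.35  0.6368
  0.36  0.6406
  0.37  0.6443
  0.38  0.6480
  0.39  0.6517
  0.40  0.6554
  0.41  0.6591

$82.29

σ√T = 0.33 × 1.1180 = 0.3690
d₁ = [ln(454/456) + (0.065 + ½·0.33²)·1.25] / (σ√T) = (-0.0044 + 0.1493) / 0.3690 = 0.3928 → 0.39
d₂ = 0.3928 − 0.3690 = 0.0238 → 0.02
e^(−rT) = e^(−0.065·1.25) = 0.9220
C = 454·N(0.39) − 456·0.9220·N(0.02) = 454·0.6517 − 456·0.9220·0.5080 = 295.8718 − 213.5795 = 82.2923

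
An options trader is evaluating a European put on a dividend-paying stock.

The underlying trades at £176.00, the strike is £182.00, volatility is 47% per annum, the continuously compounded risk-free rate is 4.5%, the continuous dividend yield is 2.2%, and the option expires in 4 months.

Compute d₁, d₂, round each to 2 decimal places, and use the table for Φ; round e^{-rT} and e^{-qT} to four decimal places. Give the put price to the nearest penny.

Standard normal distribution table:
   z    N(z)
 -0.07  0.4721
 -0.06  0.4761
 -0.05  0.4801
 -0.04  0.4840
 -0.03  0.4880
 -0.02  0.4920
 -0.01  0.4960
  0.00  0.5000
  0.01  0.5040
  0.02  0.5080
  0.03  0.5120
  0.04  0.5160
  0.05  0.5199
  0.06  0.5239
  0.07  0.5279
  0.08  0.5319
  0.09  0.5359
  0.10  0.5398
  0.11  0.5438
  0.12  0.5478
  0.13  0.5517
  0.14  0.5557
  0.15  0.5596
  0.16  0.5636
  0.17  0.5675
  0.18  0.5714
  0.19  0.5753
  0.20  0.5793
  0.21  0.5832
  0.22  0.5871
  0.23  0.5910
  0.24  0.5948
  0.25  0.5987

T = 0.3333;  σ√T = 0.2714
d₁ = [ln(176/182) + (0.045 − 0.022 + ½·0.47²)·0.3333] / (σ√T) = (-0.0335 + 0.0445) / 0.2714 = 0.0404 ⇒ 0.04
d₂ = 0.0404 − 0.2714 = -0.2310 ⇒ -0.23
exp(−qT) = exp(−0.022·0.3333) = 0.9927;  exp(−rT) = exp(−0.045·0.3333) = 0.9851
N(−d₂) = N(0.23) = 0.5910;  N(−d₁) = N(-0.04) = 0.4840
P = 182·0.9851·0.5910 − 176·0.9927·0.4840 = 105.9593 − 84.5622 = 21.3972

£21.40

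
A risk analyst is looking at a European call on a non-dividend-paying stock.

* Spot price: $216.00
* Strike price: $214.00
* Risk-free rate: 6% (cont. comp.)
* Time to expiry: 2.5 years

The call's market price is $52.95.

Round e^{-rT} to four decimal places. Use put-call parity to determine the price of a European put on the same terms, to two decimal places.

exp(−rT) = exp(−0.06·2.5) = 0.8607
Put-call parity: C − P = S − K·e^(−rT) = 216 − 214·0.8607 = 216 − 184.1898 = 31.8102
P = C − (C − P) = 52.95 − (31.8102) = 21.1398

$21.14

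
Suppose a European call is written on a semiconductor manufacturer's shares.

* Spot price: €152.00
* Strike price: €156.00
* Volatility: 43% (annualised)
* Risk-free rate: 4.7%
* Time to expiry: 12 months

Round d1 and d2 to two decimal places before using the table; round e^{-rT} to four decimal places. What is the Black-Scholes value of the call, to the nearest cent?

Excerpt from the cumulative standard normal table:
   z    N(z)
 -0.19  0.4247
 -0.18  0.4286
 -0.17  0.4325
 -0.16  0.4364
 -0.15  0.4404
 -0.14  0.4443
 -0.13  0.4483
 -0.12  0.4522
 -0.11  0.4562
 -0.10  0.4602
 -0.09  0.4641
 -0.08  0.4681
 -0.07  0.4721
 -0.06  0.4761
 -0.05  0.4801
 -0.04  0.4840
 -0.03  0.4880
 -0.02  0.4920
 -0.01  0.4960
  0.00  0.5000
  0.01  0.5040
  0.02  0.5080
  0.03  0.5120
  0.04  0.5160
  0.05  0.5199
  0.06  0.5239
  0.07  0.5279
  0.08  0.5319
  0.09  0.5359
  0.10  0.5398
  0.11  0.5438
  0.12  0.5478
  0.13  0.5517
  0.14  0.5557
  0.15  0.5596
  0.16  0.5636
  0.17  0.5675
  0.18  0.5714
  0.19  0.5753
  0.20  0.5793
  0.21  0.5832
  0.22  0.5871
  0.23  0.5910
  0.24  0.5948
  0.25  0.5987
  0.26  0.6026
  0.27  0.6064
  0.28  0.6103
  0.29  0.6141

T = 1;  σ√T = 0.4300
ln(S/K) + (r + σ²/2)T = ln(152/156) + (0.047 + 0.43²/2)·1 = -0.0260 + 0.1394 = 0.1135
d₁ = 0.1135 / 0.4300 = 0.2639 which rounds to 0.26
d₂ = d₁ − σ√T = 0.2639 − 0.4300 = -0.1661 which rounds to -0.17
e^(−rT) = e^(−0.047·1) = 0.9541
N(d₁) = N(0.26) = 0.6026;  N(d₂) = N(-0.17) = 0.4325
C = 152·0.6026 − 156·0.9541·0.4325 = 91.5952 − 64.3731 = 27.2221

€27.22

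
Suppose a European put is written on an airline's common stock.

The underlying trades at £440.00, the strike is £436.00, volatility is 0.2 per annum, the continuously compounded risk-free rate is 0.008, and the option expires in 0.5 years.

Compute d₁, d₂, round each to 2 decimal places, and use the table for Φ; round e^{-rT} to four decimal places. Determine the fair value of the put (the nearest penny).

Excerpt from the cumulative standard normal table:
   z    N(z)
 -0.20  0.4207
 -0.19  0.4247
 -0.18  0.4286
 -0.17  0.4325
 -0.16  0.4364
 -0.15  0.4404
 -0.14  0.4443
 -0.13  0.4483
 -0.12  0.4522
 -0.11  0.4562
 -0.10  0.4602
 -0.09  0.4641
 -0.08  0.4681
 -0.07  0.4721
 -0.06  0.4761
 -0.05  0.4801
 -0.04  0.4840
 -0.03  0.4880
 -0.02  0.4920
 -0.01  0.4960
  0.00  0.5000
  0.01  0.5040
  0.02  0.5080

£21.64

σ√T = 0.2 × 0.7071 = 0.1414
d₁ = [ln(440/436) + (0.008 + 0.2²/2)·0.5] / 0.1414 = [0.0091 + 0.0140] / 0.1414 = 0.1636 ⇒ 0.16
d₂ = d₁ − σ√T = 0.1636 − 0.1414 = 0.0222 ⇒ 0.02
exp(−rT) = exp(−0.008·0.5) = 0.9960
N(−d₂) = N(-0.02) = 0.4920;  N(−d₁) = N(-0.16) = 0.4364
P = 436·0.9960·0.4920 − 440·0.4364 = 213.6540 − 192.0160 = 21.6380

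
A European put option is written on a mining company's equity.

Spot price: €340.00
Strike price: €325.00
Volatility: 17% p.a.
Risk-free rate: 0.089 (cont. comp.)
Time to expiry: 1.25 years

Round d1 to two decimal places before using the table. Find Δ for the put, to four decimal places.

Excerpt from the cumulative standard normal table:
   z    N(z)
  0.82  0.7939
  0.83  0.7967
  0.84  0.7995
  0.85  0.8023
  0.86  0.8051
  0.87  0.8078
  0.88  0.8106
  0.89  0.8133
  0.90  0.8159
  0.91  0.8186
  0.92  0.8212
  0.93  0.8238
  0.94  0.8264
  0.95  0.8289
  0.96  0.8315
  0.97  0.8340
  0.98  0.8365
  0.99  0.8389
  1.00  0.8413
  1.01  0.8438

σ√T = 0.17·√1.25 = 0.1901
ln(S/K) + (r + σ²/2)T = ln(340/325) + (0.089 + 0.17²/2)·1.25 = 0.0451 + 0.1293 = 0.1744
d₁ = 0.1744 / 0.1901 = 0.9178 ≈ 0.92
N(d₁) = N(0.92) = 0.8212
Δ_put = N(d₁) − 1 = 0.8212 − 1 = -0.1788

-0.1788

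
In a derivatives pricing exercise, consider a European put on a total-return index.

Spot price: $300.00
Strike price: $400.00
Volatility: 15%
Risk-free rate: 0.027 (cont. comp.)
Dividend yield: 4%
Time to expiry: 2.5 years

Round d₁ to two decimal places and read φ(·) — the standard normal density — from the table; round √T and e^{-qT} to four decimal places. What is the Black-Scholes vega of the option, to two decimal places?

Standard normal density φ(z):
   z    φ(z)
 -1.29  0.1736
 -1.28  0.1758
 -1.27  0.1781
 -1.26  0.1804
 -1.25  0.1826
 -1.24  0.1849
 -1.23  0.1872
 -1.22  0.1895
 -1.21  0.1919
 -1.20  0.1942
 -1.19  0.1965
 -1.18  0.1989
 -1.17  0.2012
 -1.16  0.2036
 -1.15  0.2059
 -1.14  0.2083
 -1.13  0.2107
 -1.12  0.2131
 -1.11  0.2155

T = 2.5;  σ√T = 0.2372
d₁ = [ln(300/400) + (0.027 − 0.04 + ½·0.15²)·2.5] / (σ√T) = (-0.2877 − 0.0044) / 0.2372 = -1.2314 → -1.23
√T = √2.5 = 1.5811
φ(d₁) = φ(-1.23) = 0.1872
e^(−qT) = e^(−0.04·2.5) = 0.9048
vega = S·e^(−qT)·φ(d₁)·√T = 300·0.9048·0.1872·1.5811 = 80.3413

80.34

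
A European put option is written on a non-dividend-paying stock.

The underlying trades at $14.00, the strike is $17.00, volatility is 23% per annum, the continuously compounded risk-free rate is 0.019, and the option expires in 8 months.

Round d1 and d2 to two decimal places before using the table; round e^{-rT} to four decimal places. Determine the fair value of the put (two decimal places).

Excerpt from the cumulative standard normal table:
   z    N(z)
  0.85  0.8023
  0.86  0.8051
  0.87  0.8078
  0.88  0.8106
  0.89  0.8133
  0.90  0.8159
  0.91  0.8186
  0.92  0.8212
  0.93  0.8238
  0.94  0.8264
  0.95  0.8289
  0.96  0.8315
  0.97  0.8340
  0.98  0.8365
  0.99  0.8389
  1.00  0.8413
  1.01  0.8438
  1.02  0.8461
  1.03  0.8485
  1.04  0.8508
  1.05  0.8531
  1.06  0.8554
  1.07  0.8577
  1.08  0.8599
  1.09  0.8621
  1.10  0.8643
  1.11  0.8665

$3.05

σ√T = 0.23·√0.6667 = 0.1878
ln(S/K) + (r + σ²/2)T = ln(14/17) + (0.019 + 0.23²/2)·0.6667 = -0.1942 + 0.0303 = -0.1639
d₁ = -0.1639 / 0.1878 = -0.8725 → -0.87
d₂ = d₁ − σ√T = -0.8725 − 0.1878 = -1.0603 → -1.06
exp(−rT) = exp(−0.019·0.6667) = 0.9874
N(−d₂) = N(1.06) = 0.8554;  N(−d₁) = N(0.87) = 0.8078
P = 17·0.9874·0.8554 − 14·0.8078 = 14.3586 − 11.3092 = 3.0494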